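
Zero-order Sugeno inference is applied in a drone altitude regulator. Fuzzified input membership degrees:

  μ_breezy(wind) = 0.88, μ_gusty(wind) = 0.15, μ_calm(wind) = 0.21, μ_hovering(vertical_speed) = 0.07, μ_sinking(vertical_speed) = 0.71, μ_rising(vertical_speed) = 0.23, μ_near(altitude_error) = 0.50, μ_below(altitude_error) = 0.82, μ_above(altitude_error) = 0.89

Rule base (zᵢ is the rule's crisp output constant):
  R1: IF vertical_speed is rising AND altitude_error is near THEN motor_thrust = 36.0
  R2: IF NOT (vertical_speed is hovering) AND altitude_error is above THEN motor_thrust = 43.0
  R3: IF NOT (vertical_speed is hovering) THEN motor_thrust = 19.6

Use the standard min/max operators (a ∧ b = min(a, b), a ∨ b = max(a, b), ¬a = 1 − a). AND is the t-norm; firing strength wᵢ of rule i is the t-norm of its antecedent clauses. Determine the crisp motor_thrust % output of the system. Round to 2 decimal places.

31.60

R1 (z=36.0): rising=0.23, near=0.50; AND[min(a, b)] → w = 0.23
R2 (z=43.0): ¬hovering=1−0.07=0.93, above=0.89; AND[min(a, b)] → w = 0.89
R3 (z=19.6): ¬hovering=1−0.07=0.93 → w = 0.93
Weighted average = (0.23·36.0 + 0.89·43.0 + 0.93·19.6) / (0.23 + 0.89 + 0.93)
  = 64.7780 / 2.0500 = 31.60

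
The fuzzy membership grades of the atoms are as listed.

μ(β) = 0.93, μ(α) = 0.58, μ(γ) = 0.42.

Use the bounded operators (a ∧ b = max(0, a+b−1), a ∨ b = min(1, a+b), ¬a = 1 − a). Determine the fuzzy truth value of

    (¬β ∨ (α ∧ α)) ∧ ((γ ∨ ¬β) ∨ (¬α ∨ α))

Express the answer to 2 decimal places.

¬β = 1 − 0.93 = 0.07
α ∧ α = max(0, a+b−1) on (0.58, 0.58) = 0.16
¬β ∨ (α ∧ α) = min(1, a+b) on (0.07, 0.16) = 0.23
¬β = 1 − 0.93 = 0.07
γ ∨ ¬β = min(1, a+b) on (0.42, 0.07) = 0.49
¬α = 1 − 0.58 = 0.42
¬α ∨ α = min(1, a+b) on (0.42, 0.58) = 1.00
(γ ∨ ¬β) ∨ (¬α ∨ α) = min(1, a+b) on (0.49, 1.00) = 1.00
(¬β ∨ (α ∧ α)) ∧ ((γ ∨ ¬β) ∨ (¬α ∨ α)) = max(0, a+b−1) on (0.23, 1.00) = 0.23

0.23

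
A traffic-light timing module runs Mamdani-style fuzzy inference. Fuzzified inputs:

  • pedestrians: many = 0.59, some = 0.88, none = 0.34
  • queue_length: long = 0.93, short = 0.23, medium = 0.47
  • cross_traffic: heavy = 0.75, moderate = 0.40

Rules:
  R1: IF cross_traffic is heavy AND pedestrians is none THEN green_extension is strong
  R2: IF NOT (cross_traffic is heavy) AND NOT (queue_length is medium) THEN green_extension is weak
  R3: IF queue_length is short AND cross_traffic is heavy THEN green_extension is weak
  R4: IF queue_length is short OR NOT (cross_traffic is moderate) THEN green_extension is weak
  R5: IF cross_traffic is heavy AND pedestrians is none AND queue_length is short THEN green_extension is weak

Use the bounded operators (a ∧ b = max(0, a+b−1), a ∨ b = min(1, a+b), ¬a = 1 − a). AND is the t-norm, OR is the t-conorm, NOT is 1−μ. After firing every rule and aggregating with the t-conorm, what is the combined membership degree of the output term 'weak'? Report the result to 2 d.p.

R1: heavy=0.75, none=0.34; AND[max(0, a+b−1)] → w = 0.09
R2: ¬heavy=1−0.75=0.25, ¬medium=1−0.47=0.53; AND[max(0, a+b−1)] → w = 0.00
R3: short=0.23, heavy=0.75; AND[max(0, a+b−1)] → w = 0.00
R4: short=0.23, ¬moderate=1−0.40=0.60; OR[min(1, a+b)] → w = 0.83
R5: heavy=0.75, none=0.34, short=0.23; AND[max(0, a+b−1)] → w = 0.00
Rules with consequent 'weak': {R2, R3, R4, R5} → strengths 0.00, 0.00, 0.83, 0.00
Aggregate via t-conorm [min(1, a+b)]: 0.83

0.83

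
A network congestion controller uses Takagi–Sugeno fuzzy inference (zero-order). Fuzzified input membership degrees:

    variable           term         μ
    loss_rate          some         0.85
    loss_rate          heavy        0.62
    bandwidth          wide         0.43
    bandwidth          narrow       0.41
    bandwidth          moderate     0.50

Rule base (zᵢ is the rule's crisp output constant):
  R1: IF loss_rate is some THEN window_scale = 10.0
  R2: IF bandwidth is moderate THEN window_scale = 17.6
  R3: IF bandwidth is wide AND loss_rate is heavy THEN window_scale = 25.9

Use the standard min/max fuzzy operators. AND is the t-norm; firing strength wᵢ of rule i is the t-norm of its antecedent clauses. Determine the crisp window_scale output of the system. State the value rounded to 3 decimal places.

R1 (z=10.0): some=0.85 → w = 0.85
R2 (z=17.6): moderate=0.50 → w = 0.50
R3 (z=25.9): wide=0.43, heavy=0.62; AND[min(a, b)] → w = 0.43
Weighted average = (0.85·10.0 + 0.50·17.6 + 0.43·25.9) / (0.85 + 0.50 + 0.43)
  = 28.4370 / 1.7800 = 15.976

15.976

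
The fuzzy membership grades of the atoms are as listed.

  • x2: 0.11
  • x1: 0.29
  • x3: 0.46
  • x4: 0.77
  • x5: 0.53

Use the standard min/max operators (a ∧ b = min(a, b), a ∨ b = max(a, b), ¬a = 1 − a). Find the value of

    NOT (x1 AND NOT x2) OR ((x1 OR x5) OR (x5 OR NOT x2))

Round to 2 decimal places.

NOT x2 = 1 − 0.11 = 0.89
x1 AND NOT x2 = min(a, b) on (0.29, 0.89) = 0.29
NOT (x1 AND NOT x2) = 1 − 0.29 = 0.71
x1 OR x5 = max(a, b) on (0.29, 0.53) = 0.53
NOT x2 = 1 − 0.11 = 0.89
x5 OR NOT x2 = max(a, b) on (0.53, 0.89) = 0.89
(x1 OR x5) OR (x5 OR NOT x2) = max(a, b) on (0.53, 0.89) = 0.89
NOT (x1 AND NOT x2) OR ((x1 OR x5) OR (x5 OR NOT x2)) = max(a, b) on (0.71, 0.89) = 0.89

0.89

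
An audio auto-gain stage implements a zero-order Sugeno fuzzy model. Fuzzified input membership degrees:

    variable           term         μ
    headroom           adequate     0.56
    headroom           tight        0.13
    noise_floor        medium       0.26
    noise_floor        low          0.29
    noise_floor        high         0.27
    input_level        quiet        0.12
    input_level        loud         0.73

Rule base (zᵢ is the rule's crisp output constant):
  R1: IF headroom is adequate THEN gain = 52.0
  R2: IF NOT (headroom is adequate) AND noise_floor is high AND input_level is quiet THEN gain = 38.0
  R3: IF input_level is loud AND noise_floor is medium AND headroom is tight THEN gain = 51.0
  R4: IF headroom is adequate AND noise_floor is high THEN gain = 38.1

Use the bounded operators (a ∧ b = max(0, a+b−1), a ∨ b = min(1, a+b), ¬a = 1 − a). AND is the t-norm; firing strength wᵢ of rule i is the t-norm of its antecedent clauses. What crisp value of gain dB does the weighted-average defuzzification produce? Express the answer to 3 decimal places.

R1 (z=52.0): adequate=0.56 → w = 0.56
R2 (z=38.0): ¬adequate=1−0.56=0.44, high=0.27, quiet=0.12; AND[max(0, a+b−1)] → w = 0.00
R3 (z=51.0): loud=0.73, medium=0.26, tight=0.13; AND[max(0, a+b−1)] → w = 0.00
R4 (z=38.1): adequate=0.56, high=0.27; AND[max(0, a+b−1)] → w = 0.00
Weighted average = (0.56·52.0 + 0.00·38.0 + 0.00·51.0 + 0.00·38.1) / (0.56 + 0.00 + 0.00 + 0.00)
  = 29.1200 / 0.5600 = 52.000

52.000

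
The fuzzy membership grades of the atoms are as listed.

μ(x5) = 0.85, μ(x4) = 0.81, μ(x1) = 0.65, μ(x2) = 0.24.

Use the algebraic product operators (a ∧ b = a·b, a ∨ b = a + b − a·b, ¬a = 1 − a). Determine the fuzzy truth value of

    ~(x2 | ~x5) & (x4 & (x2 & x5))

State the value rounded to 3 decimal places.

0.107

~x5 = 1 − 0.8500 = 0.1500
x2 | ~x5 = a + b − a·b on (0.2400, 0.1500) = 0.3540
~(x2 | ~x5) = 1 − 0.3540 = 0.6460
x2 & x5 = a·b on (0.2400, 0.8500) = 0.2040
x4 & (x2 & x5) = a·b on (0.8100, 0.2040) = 0.1652
~(x2 | ~x5) & (x4 & (x2 & x5)) = a·b on (0.6460, 0.1652) = 0.1067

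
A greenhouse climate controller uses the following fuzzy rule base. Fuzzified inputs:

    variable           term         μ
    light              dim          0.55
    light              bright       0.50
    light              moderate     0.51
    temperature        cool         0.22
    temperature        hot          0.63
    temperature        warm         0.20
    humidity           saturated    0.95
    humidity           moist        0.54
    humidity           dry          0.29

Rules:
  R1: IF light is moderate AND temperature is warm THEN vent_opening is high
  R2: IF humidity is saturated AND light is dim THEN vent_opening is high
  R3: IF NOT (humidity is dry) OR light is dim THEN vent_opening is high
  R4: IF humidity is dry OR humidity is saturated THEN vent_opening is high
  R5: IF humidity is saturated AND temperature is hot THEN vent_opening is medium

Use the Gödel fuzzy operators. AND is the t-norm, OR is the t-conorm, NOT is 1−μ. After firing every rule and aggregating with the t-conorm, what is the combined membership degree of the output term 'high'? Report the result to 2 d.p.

R1: moderate=0.51, warm=0.20; AND[min(a, b)] → w = 0.20
R2: saturated=0.95, dim=0.55; AND[min(a, b)] → w = 0.55
R3: ¬dry=1−0.29=0.71, dim=0.55; OR[max(a, b)] → w = 0.71
R4: dry=0.29, saturated=0.95; OR[max(a, b)] → w = 0.95
R5: saturated=0.95, hot=0.63; AND[min(a, b)] → w = 0.63
Rules with consequent 'high': {R1, R2, R3, R4} → strengths 0.20, 0.55, 0.71, 0.95
Aggregate via t-conorm [max(a, b)]: 0.95

0.95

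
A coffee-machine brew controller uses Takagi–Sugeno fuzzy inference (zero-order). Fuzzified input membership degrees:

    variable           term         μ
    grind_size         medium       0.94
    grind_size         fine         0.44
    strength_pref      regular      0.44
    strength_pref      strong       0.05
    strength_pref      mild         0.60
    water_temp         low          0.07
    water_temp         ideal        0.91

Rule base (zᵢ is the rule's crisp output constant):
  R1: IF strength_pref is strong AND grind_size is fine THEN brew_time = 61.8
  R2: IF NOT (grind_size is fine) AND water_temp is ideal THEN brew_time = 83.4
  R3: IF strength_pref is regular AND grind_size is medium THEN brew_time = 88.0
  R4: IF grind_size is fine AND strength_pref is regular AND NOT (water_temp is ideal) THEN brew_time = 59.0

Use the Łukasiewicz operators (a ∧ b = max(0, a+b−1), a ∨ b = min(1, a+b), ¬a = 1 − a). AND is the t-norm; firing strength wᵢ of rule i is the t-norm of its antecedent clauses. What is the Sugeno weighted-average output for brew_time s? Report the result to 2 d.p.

R1 (z=61.8): strong=0.05, fine=0.44; AND[max(0, a+b−1)] → w = 0.00
R2 (z=83.4): ¬fine=1−0.44=0.56, ideal=0.91; AND[max(0, a+b−1)] → w = 0.47
R3 (z=88.0): regular=0.44, medium=0.94; AND[max(0, a+b−1)] → w = 0.38
R4 (z=59.0): fine=0.44, regular=0.44, ¬ideal=1−0.91=0.09; AND[max(0, a+b−1)] → w = 0.00
Weighted average = (0.00·61.8 + 0.47·83.4 + 0.38·88.0 + 0.00·59.0) / (0.00 + 0.47 + 0.38 + 0.00)
  = 72.6380 / 0.8500 = 85.46

85.46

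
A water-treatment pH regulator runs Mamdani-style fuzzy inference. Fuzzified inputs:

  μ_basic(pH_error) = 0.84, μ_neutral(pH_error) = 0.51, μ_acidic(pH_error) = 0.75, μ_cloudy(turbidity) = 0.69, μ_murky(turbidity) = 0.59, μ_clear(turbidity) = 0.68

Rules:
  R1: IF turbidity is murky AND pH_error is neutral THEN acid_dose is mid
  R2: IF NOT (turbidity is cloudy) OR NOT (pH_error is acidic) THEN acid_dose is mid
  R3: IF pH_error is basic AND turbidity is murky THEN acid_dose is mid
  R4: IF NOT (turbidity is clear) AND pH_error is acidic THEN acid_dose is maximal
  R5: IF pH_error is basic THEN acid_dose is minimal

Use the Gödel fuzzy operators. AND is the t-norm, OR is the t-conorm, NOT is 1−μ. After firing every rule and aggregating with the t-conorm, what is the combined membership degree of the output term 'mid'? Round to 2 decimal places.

0.59

R1: murky=0.59, neutral=0.51; AND[min(a, b)] → w = 0.51
R2: ¬cloudy=1−0.69=0.31, ¬acidic=1−0.75=0.25; OR[max(a, b)] → w = 0.31
R3: basic=0.84, murky=0.59; AND[min(a, b)] → w = 0.59
R4: ¬clear=1−0.68=0.32, acidic=0.75; AND[min(a, b)] → w = 0.32
R5: basic=0.84 → w = 0.84
Rules with consequent 'mid': {R1, R2, R3} → strengths 0.51, 0.31, 0.59
Aggregate via t-conorm [max(a, b)]: 0.59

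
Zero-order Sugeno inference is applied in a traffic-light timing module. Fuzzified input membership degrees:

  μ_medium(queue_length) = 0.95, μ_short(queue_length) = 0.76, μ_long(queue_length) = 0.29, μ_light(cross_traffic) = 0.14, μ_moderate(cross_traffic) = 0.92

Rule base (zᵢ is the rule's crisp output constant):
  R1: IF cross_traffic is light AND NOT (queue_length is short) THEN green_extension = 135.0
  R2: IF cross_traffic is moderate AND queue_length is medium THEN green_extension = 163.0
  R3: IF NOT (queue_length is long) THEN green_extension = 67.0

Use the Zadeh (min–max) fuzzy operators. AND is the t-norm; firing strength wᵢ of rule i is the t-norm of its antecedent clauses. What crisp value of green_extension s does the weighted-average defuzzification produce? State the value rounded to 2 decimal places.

122.28

R1 (z=135.0): light=0.14, ¬short=1−0.76=0.24; AND[min(a, b)] → w = 0.14
R2 (z=163.0): moderate=0.92, medium=0.95; AND[min(a, b)] → w = 0.92
R3 (z=67.0): ¬long=1−0.29=0.71 → w = 0.71
Weighted average = (0.14·135.0 + 0.92·163.0 + 0.71·67.0) / (0.14 + 0.92 + 0.71)
  = 216.4300 / 1.7700 = 122.28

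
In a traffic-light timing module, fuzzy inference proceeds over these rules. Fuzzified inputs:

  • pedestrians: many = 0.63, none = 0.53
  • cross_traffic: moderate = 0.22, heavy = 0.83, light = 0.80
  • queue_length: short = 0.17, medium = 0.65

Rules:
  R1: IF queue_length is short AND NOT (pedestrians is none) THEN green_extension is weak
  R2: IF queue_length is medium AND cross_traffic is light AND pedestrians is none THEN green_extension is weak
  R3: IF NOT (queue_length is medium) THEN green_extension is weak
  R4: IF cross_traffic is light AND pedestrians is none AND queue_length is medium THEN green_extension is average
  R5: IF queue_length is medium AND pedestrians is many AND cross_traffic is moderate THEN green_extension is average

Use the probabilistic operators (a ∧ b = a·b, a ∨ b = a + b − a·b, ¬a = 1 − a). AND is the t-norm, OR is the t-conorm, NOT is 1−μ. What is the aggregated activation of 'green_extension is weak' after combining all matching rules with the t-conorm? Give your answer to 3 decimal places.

R1: short=0.17, ¬none=1−0.53=0.47; AND[a·b] → w = 0.0799
R2: medium=0.65, light=0.80, none=0.53; AND[a·b] → w = 0.2756
R3: ¬medium=1−0.65=0.35 → w = 0.3500
R4: light=0.80, none=0.53, medium=0.65; AND[a·b] → w = 0.2756
R5: medium=0.65, many=0.63, moderate=0.22; AND[a·b] → w = 0.0901
Rules with consequent 'weak': {R1, R2, R3} → strengths 0.0799, 0.2756, 0.3500
Aggregate via t-conorm [a + b − a·b]: 0.5668

0.567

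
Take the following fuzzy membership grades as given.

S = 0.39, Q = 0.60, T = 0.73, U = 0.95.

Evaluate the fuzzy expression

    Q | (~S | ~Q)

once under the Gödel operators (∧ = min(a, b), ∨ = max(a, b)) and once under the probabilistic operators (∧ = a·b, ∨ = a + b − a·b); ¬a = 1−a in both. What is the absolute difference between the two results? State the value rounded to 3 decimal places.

Under Gödel:
  ~S = 1 − 0.39 = 0.61
  ~Q = 1 − 0.60 = 0.40
  ~S | ~Q = max(a, b) on (0.61, 0.40) = 0.61
  Q | (~S | ~Q) = max(a, b) on (0.60, 0.61) = 0.61
  → value = 0.6100
Under probabilistic:
  ~S = 1 − 0.3900 = 0.6100
  ~Q = 1 − 0.6000 = 0.4000
  ~S | ~Q = a + b − a·b on (0.6100, 0.4000) = 0.7660
  Q | (~S | ~Q) = a + b − a·b on (0.6000, 0.7660) = 0.9064
  → value = 0.9064
|0.6100 − 0.9064| = 0.296

0.296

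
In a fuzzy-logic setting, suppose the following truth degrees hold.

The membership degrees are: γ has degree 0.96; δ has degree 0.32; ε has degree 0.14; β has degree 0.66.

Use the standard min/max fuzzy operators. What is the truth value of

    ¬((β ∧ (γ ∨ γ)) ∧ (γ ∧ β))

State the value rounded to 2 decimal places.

0.34

γ ∨ γ = max(a, b) on (0.96, 0.96) = 0.96
β ∧ (γ ∨ γ) = min(a, b) on (0.66, 0.96) = 0.66
γ ∧ β = min(a, b) on (0.96, 0.66) = 0.66
(β ∧ (γ ∨ γ)) ∧ (γ ∧ β) = min(a, b) on (0.66, 0.66) = 0.66
¬((β ∧ (γ ∨ γ)) ∧ (γ ∧ β)) = 1 − 0.66 = 0.34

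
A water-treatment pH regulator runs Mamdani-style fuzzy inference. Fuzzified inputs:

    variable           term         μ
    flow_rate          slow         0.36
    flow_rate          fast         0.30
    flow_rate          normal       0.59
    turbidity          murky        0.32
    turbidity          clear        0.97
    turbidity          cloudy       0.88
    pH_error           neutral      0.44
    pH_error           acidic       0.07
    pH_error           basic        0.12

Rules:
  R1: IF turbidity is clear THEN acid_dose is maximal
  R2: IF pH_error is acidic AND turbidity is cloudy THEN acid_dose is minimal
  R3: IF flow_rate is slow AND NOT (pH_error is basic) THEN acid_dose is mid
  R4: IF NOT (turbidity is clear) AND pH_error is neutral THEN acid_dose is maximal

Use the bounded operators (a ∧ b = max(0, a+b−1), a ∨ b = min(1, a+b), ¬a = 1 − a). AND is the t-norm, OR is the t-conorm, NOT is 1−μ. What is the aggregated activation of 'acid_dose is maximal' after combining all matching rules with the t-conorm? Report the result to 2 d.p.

R1: clear=0.97 → w = 0.97
R2: acidic=0.07, cloudy=0.88; AND[max(0, a+b−1)] → w = 0.00
R3: slow=0.36, ¬basic=1−0.12=0.88; AND[max(0, a+b−1)] → w = 0.24
R4: ¬clear=1−0.97=0.03, neutral=0.44; AND[max(0, a+b−1)] → w = 0.00
Rules with consequent 'maximal': {R1, R4} → strengths 0.97, 0.00
Aggregate via t-conorm [min(1, a+b)]: 0.97

0.97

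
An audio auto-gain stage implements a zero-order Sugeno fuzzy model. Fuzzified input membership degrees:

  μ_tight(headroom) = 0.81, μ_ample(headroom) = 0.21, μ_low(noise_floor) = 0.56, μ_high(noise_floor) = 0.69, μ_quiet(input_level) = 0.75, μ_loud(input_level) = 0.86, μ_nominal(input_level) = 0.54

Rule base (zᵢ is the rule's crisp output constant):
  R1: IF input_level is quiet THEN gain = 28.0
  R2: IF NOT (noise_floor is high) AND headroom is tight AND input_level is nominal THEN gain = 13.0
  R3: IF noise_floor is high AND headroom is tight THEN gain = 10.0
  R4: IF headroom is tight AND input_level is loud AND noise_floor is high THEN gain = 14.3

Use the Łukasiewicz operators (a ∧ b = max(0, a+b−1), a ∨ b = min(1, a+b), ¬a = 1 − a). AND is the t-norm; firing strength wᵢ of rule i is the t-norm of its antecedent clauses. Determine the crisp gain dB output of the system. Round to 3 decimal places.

19.347

R1 (z=28.0): quiet=0.75 → w = 0.75
R2 (z=13.0): ¬high=1−0.69=0.31, tight=0.81, nominal=0.54; AND[max(0, a+b−1)] → w = 0.00
R3 (z=10.0): high=0.69, tight=0.81; AND[max(0, a+b−1)] → w = 0.50
R4 (z=14.3): tight=0.81, loud=0.86, high=0.69; AND[max(0, a+b−1)] → w = 0.36
Weighted average = (0.75·28.0 + 0.00·13.0 + 0.50·10.0 + 0.36·14.3) / (0.75 + 0.00 + 0.50 + 0.36)
  = 31.1480 / 1.6100 = 19.347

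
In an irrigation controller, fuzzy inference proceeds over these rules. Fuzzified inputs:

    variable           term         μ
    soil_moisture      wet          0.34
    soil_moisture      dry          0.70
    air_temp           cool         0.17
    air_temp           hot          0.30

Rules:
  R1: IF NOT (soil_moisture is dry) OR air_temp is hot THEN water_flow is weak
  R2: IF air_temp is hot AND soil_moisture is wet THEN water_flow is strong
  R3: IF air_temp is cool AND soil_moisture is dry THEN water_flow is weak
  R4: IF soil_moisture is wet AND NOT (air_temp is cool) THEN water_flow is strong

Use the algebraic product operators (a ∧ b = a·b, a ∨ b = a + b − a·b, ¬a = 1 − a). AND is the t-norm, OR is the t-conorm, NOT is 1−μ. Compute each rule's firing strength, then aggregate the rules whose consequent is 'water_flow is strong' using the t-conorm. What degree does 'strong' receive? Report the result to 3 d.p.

0.355

R1: ¬dry=1−0.70=0.30, hot=0.30; OR[a + b − a·b] → w = 0.5100
R2: hot=0.30, wet=0.34; AND[a·b] → w = 0.1020
R3: cool=0.17, dry=0.70; AND[a·b] → w = 0.1190
R4: wet=0.34, ¬cool=1−0.17=0.83; AND[a·b] → w = 0.2822
Rules with consequent 'strong': {R2, R4} → strengths 0.1020, 0.2822
Aggregate via t-conorm [a + b − a·b]: 0.3554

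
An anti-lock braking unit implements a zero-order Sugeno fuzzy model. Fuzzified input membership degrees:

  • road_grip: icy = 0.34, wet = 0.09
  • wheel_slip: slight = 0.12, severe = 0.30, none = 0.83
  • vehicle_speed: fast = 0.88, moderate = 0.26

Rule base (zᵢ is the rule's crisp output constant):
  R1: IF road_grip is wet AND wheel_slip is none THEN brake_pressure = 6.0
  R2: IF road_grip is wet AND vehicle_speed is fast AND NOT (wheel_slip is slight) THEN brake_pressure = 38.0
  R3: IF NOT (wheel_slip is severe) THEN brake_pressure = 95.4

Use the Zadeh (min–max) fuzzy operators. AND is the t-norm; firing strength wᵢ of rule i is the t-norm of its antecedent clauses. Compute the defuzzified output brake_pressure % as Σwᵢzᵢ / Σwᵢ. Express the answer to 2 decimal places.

80.39

R1 (z=6.0): wet=0.09, none=0.83; AND[min(a, b)] → w = 0.09
R2 (z=38.0): wet=0.09, fast=0.88, ¬slight=1−0.12=0.88; AND[min(a, b)] → w = 0.09
R3 (z=95.4): ¬severe=1−0.30=0.70 → w = 0.70
Weighted average = (0.09·6.0 + 0.09·38.0 + 0.70·95.4) / (0.09 + 0.09 + 0.70)
  = 70.7400 / 0.8800 = 80.39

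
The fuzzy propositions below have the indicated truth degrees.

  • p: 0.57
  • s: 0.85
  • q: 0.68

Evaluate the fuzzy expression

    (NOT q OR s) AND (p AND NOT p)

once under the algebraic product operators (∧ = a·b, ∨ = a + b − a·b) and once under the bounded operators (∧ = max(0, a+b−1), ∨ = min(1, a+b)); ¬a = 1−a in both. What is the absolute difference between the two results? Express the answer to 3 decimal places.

Under algebraic product:
  NOT q = 1 − 0.6800 = 0.3200
  NOT q OR s = a + b − a·b on (0.3200, 0.8500) = 0.8980
  NOT p = 1 − 0.5700 = 0.4300
  p AND NOT p = a·b on (0.5700, 0.4300) = 0.2451
  (NOT q OR s) AND (p AND NOT p) = a·b on (0.8980, 0.2451) = 0.2201
  → value = 0.2201
Under bounded:
  NOT q = 1 − 0.68 = 0.32
  NOT q OR s = min(1, a+b) on (0.32, 0.85) = 1.00
  NOT p = 1 − 0.57 = 0.43
  p AND NOT p = max(0, a+b−1) on (0.57, 0.43) = 0.00
  (NOT q OR s) AND (p AND NOT p) = max(0, a+b−1) on (1.00, 0.00) = 0.00
  → value = 0.0000
|0.2201 − 0.0000| = 0.220

0.220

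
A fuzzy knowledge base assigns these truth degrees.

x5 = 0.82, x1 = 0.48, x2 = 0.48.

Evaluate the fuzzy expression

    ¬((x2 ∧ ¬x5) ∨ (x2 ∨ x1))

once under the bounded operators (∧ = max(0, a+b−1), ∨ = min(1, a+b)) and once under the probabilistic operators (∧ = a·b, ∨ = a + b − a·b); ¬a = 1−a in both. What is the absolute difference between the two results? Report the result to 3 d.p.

Under bounded:
  ¬x5 = 1 − 0.82 = 0.18
  x2 ∧ ¬x5 = max(0, a+b−1) on (0.48, 0.18) = 0.00
  x2 ∨ x1 = min(1, a+b) on (0.48, 0.48) = 0.96
  (x2 ∧ ¬x5) ∨ (x2 ∨ x1) = min(1, a+b) on (0.00, 0.96) = 0.96
  ¬((x2 ∧ ¬x5) ∨ (x2 ∨ x1)) = 1 − 0.96 = 0.04
  → value = 0.0400
Under probabilistic:
  ¬x5 = 1 − 0.8200 = 0.1800
  x2 ∧ ¬x5 = a·b on (0.4800, 0.1800) = 0.0864
  x2 ∨ x1 = a + b − a·b on (0.4800, 0.4800) = 0.7296
  (x2 ∧ ¬x5) ∨ (x2 ∨ x1) = a + b − a·b on (0.0864, 0.7296) = 0.7530
  ¬((x2 ∧ ¬x5) ∨ (x2 ∨ x1)) = 1 − 0.7530 = 0.2470
  → value = 0.2470
|0.0400 − 0.2470| = 0.207

0.207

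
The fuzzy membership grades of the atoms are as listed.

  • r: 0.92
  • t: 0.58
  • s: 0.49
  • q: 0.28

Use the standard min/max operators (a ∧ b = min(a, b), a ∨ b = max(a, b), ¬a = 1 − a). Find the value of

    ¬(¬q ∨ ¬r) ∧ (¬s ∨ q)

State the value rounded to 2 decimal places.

¬q = 1 − 0.28 = 0.72
¬r = 1 − 0.92 = 0.08
¬q ∨ ¬r = max(a, b) on (0.72, 0.08) = 0.72
¬(¬q ∨ ¬r) = 1 − 0.72 = 0.28
¬s = 1 − 0.49 = 0.51
¬s ∨ q = max(a, b) on (0.51, 0.28) = 0.51
¬(¬q ∨ ¬r) ∧ (¬s ∨ q) = min(a, b) on (0.28, 0.51) = 0.28

0.28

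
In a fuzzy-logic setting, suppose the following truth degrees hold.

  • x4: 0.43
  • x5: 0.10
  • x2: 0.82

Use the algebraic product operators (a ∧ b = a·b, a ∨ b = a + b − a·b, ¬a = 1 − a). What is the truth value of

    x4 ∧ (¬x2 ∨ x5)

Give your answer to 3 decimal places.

¬x2 = 1 − 0.8200 = 0.1800
¬x2 ∨ x5 = a + b − a·b on (0.1800, 0.1000) = 0.2620
x4 ∧ (¬x2 ∨ x5) = a·b on (0.4300, 0.2620) = 0.1127

0.113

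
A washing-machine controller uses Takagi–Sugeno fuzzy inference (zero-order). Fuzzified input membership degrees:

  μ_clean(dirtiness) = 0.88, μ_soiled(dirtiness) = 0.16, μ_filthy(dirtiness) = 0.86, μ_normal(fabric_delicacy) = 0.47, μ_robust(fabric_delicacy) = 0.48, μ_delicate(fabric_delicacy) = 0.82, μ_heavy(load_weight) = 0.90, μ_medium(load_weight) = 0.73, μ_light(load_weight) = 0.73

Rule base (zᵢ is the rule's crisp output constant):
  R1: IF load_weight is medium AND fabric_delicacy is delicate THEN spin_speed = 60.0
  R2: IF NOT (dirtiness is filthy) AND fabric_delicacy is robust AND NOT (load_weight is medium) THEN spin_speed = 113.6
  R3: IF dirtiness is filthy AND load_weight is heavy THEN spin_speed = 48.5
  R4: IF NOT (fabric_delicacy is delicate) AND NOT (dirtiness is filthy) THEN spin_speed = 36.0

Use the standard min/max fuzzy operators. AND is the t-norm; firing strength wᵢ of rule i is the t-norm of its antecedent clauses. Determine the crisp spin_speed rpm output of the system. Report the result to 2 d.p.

56.93

R1 (z=60.0): medium=0.73, delicate=0.82; AND[min(a, b)] → w = 0.73
R2 (z=113.6): ¬filthy=1−0.86=0.14, robust=0.48, ¬medium=1−0.73=0.27; AND[min(a, b)] → w = 0.14
R3 (z=48.5): filthy=0.86, heavy=0.90; AND[min(a, b)] → w = 0.86
R4 (z=36.0): ¬delicate=1−0.82=0.18, ¬filthy=1−0.86=0.14; AND[min(a, b)] → w = 0.14
Weighted average = (0.73·60.0 + 0.14·113.6 + 0.86·48.5 + 0.14·36.0) / (0.73 + 0.14 + 0.86 + 0.14)
  = 106.4540 / 1.8700 = 56.93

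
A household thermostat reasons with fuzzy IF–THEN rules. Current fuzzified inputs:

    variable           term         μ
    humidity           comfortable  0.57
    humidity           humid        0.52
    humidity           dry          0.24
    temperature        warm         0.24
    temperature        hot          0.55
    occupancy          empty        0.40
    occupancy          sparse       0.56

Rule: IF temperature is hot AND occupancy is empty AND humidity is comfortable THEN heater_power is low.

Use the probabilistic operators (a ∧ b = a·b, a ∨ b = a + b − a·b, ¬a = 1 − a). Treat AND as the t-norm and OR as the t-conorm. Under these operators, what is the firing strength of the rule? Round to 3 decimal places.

0.125

firing strength: hot=0.55, empty=0.40, comfortable=0.57; AND[a·b] → w = 0.1254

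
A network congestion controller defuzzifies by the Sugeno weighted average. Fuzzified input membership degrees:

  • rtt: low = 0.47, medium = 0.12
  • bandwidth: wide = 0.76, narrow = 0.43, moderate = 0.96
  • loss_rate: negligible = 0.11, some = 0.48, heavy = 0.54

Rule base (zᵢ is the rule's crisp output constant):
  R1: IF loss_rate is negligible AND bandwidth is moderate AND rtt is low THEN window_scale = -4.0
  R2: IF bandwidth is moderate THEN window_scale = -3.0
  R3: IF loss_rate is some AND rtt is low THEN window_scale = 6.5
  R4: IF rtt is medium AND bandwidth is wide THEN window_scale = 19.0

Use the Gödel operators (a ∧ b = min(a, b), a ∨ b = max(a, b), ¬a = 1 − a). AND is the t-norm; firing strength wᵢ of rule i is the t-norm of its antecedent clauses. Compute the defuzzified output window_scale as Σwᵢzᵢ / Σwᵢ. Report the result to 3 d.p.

1.214

R1 (z=-4.0): negligible=0.11, moderate=0.96, low=0.47; AND[min(a, b)] → w = 0.11
R2 (z=-3.0): moderate=0.96 → w = 0.96
R3 (z=6.5): some=0.48, low=0.47; AND[min(a, b)] → w = 0.47
R4 (z=19.0): medium=0.12, wide=0.76; AND[min(a, b)] → w = 0.12
Weighted average = (0.11·-4.0 + 0.96·-3.0 + 0.47·6.5 + 0.12·19.0) / (0.11 + 0.96 + 0.47 + 0.12)
  = 2.0150 / 1.6600 = 1.214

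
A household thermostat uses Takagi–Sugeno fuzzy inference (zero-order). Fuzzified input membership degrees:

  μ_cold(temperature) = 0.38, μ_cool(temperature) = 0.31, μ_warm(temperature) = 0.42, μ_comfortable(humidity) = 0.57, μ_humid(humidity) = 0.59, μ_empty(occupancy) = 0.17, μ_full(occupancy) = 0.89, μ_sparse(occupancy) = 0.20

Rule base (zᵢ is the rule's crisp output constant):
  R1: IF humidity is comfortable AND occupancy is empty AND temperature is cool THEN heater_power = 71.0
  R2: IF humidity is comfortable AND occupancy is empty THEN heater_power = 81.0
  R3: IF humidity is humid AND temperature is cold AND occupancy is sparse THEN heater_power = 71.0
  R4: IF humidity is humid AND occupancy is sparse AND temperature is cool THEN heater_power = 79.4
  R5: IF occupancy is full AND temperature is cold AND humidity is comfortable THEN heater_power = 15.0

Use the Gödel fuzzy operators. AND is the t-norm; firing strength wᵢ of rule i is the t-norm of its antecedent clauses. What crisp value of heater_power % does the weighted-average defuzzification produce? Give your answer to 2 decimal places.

55.02

R1 (z=71.0): comfortable=0.57, empty=0.17, cool=0.31; AND[min(a, b)] → w = 0.17
R2 (z=81.0): comfortable=0.57, empty=0.17; AND[min(a, b)] → w = 0.17
R3 (z=71.0): humid=0.59, cold=0.38, sparse=0.20; AND[min(a, b)] → w = 0.20
R4 (z=79.4): humid=0.59, sparse=0.20, cool=0.31; AND[min(a, b)] → w = 0.20
R5 (z=15.0): full=0.89, cold=0.38, comfortable=0.57; AND[min(a, b)] → w = 0.38
Weighted average = (0.17·71.0 + 0.17·81.0 + 0.20·71.0 + 0.20·79.4 + 0.38·15.0) / (0.17 + 0.17 + 0.20 + 0.20 + 0.38)
  = 61.6200 / 1.1200 = 55.02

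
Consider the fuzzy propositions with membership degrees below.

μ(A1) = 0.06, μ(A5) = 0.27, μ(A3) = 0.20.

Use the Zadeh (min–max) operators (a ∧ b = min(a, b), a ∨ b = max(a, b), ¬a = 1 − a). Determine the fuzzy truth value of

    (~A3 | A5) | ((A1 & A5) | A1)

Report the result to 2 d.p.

0.80

~A3 = 1 − 0.20 = 0.80
~A3 | A5 = max(a, b) on (0.80, 0.27) = 0.80
A1 & A5 = min(a, b) on (0.06, 0.27) = 0.06
(A1 & A5) | A1 = max(a, b) on (0.06, 0.06) = 0.06
(~A3 | A5) | ((A1 & A5) | A1) = max(a, b) on (0.80, 0.06) = 0.80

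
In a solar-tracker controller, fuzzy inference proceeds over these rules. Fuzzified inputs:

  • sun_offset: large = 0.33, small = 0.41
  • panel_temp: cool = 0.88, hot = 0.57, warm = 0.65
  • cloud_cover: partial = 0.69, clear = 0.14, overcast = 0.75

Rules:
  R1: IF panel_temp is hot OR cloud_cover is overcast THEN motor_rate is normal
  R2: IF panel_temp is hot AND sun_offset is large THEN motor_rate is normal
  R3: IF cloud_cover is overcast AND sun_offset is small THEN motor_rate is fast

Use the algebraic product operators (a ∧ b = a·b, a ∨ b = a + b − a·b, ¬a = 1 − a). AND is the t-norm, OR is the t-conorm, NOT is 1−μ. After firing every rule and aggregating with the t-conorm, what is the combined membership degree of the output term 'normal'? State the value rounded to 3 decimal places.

R1: hot=0.57, overcast=0.75; OR[a + b − a·b] → w = 0.8925
R2: hot=0.57, large=0.33; AND[a·b] → w = 0.1881
R3: overcast=0.75, small=0.41; AND[a·b] → w = 0.3075
Rules with consequent 'normal': {R1, R2} → strengths 0.8925, 0.1881
Aggregate via t-conorm [a + b − a·b]: 0.9127

0.913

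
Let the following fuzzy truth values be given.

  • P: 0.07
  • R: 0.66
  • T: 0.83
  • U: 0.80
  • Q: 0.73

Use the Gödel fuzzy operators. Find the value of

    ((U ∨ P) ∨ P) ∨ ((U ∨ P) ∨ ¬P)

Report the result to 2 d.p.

0.93

U ∨ P = max(a, b) on (0.80, 0.07) = 0.80
(U ∨ P) ∨ P = max(a, b) on (0.80, 0.07) = 0.80
U ∨ P = max(a, b) on (0.80, 0.07) = 0.80
¬P = 1 − 0.07 = 0.93
(U ∨ P) ∨ ¬P = max(a, b) on (0.80, 0.93) = 0.93
((U ∨ P) ∨ P) ∨ ((U ∨ P) ∨ ¬P) = max(a, b) on (0.80, 0.93) = 0.93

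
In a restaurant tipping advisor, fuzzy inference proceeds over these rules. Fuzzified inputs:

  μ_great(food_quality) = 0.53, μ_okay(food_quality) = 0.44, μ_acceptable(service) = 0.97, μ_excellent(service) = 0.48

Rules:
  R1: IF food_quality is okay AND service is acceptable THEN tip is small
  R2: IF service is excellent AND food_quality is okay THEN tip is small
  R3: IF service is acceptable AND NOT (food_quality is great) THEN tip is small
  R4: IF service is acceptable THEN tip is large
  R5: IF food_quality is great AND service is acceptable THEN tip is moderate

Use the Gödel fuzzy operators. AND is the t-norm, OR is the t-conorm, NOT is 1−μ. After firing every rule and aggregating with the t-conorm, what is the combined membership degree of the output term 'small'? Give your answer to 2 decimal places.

R1: okay=0.44, acceptable=0.97; AND[min(a, b)] → w = 0.44
R2: excellent=0.48, okay=0.44; AND[min(a, b)] → w = 0.44
R3: acceptable=0.97, ¬great=1−0.53=0.47; AND[min(a, b)] → w = 0.47
R4: acceptable=0.97 → w = 0.97
R5: great=0.53, acceptable=0.97; AND[min(a, b)] → w = 0.53
Rules with consequent 'small': {R1, R2, R3} → strengths 0.44, 0.44, 0.47
Aggregate via t-conorm [max(a, b)]: 0.47

0.47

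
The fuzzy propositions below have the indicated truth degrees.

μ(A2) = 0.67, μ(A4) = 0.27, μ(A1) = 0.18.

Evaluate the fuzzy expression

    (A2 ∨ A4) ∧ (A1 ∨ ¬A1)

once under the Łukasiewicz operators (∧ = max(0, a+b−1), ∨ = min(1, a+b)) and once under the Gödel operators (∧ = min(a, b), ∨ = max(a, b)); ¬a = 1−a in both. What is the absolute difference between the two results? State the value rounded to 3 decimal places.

0.270

Under Łukasiewicz:
  A2 ∨ A4 = min(1, a+b) on (0.67, 0.27) = 0.94
  ¬A1 = 1 − 0.18 = 0.82
  A1 ∨ ¬A1 = min(1, a+b) on (0.18, 0.82) = 1.00
  (A2 ∨ A4) ∧ (A1 ∨ ¬A1) = max(0, a+b−1) on (0.94, 1.00) = 0.94
  → value = 0.9400
Under Gödel:
  A2 ∨ A4 = max(a, b) on (0.67, 0.27) = 0.67
  ¬A1 = 1 − 0.18 = 0.82
  A1 ∨ ¬A1 = max(a, b) on (0.18, 0.82) = 0.82
  (A2 ∨ A4) ∧ (A1 ∨ ¬A1) = min(a, b) on (0.67, 0.82) = 0.67
  → value = 0.6700
|0.9400 − 0.6700| = 0.270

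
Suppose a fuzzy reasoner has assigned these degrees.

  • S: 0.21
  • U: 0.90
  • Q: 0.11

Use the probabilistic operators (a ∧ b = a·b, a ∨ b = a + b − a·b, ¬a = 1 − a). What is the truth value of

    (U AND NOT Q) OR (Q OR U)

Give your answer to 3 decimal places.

0.982

NOT Q = 1 − 0.1100 = 0.8900
U AND NOT Q = a·b on (0.9000, 0.8900) = 0.8010
Q OR U = a + b − a·b on (0.1100, 0.9000) = 0.9110
(U AND NOT Q) OR (Q OR U) = a + b − a·b on (0.8010, 0.9110) = 0.9823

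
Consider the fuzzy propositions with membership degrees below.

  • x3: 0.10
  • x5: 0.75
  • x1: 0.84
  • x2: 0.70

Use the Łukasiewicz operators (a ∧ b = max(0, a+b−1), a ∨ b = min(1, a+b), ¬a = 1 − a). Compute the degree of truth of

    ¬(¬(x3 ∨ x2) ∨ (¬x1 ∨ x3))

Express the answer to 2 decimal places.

0.54

x3 ∨ x2 = min(1, a+b) on (0.10, 0.70) = 0.80
¬(x3 ∨ x2) = 1 − 0.80 = 0.20
¬x1 = 1 − 0.84 = 0.16
¬x1 ∨ x3 = min(1, a+b) on (0.16, 0.10) = 0.26
¬(x3 ∨ x2) ∨ (¬x1 ∨ x3) = min(1, a+b) on (0.20, 0.26) = 0.46
¬(¬(x3 ∨ x2) ∨ (¬x1 ∨ x3)) = 1 − 0.46 = 0.54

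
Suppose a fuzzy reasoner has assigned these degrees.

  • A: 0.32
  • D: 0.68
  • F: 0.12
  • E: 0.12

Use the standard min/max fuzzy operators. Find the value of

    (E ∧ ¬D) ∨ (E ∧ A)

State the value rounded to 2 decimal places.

0.12

¬D = 1 − 0.68 = 0.32
E ∧ ¬D = min(a, b) on (0.12, 0.32) = 0.12
E ∧ A = min(a, b) on (0.12, 0.32) = 0.12
(E ∧ ¬D) ∨ (E ∧ A) = max(a, b) on (0.12, 0.12) = 0.12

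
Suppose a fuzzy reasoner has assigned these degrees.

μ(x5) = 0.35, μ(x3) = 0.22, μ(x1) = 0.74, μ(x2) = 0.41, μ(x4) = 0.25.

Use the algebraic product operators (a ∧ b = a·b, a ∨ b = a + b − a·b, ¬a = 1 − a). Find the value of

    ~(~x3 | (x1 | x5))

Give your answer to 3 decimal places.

~x3 = 1 − 0.2200 = 0.7800
x1 | x5 = a + b − a·b on (0.7400, 0.3500) = 0.8310
~x3 | (x1 | x5) = a + b − a·b on (0.7800, 0.8310) = 0.9628
~(~x3 | (x1 | x5)) = 1 − 0.9628 = 0.0372

0.037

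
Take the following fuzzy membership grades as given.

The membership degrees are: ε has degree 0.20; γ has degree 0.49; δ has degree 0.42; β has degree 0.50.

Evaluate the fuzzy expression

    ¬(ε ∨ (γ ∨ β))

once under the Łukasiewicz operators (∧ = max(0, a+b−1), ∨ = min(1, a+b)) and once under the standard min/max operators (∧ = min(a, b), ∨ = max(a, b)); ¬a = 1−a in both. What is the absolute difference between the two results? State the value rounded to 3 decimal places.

Under Łukasiewicz:
  γ ∨ β = min(1, a+b) on (0.49, 0.50) = 0.99
  ε ∨ (γ ∨ β) = min(1, a+b) on (0.20, 0.99) = 1.00
  ¬(ε ∨ (γ ∨ β)) = 1 − 1.00 = 0.00
  → value = 0.0000
Under standard min/max:
  γ ∨ β = max(a, b) on (0.49, 0.50) = 0.50
  ε ∨ (γ ∨ β) = max(a, b) on (0.20, 0.50) = 0.50
  ¬(ε ∨ (γ ∨ β)) = 1 − 0.50 = 0.50
  → value = 0.5000
|0.0000 − 0.5000| = 0.500

0.500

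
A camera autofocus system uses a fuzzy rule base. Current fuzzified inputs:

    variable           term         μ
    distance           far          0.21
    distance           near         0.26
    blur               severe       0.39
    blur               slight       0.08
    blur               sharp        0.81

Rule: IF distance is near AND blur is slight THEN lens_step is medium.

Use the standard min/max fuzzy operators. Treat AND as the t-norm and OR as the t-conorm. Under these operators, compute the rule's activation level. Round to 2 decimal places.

firing strength: near=0.26, slight=0.08; AND[min(a, b)] → w = 0.08

0.08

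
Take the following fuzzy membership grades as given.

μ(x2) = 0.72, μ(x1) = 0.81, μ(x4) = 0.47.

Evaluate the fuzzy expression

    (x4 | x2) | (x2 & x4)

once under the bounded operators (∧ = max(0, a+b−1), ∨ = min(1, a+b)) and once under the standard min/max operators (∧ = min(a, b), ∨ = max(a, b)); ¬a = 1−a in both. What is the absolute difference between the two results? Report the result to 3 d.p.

Under bounded:
  x4 | x2 = min(1, a+b) on (0.47, 0.72) = 1.00
  x2 & x4 = max(0, a+b−1) on (0.72, 0.47) = 0.19
  (x4 | x2) | (x2 & x4) = min(1, a+b) on (1.00, 0.19) = 1.00
  → value = 1.0000
Under standard min/max:
  x4 | x2 = max(a, b) on (0.47, 0.72) = 0.72
  x2 & x4 = min(a, b) on (0.72, 0.47) = 0.47
  (x4 | x2) | (x2 & x4) = max(a, b) on (0.72, 0.47) = 0.72
  → value = 0.7200
|1.0000 − 0.7200| = 0.280

0.280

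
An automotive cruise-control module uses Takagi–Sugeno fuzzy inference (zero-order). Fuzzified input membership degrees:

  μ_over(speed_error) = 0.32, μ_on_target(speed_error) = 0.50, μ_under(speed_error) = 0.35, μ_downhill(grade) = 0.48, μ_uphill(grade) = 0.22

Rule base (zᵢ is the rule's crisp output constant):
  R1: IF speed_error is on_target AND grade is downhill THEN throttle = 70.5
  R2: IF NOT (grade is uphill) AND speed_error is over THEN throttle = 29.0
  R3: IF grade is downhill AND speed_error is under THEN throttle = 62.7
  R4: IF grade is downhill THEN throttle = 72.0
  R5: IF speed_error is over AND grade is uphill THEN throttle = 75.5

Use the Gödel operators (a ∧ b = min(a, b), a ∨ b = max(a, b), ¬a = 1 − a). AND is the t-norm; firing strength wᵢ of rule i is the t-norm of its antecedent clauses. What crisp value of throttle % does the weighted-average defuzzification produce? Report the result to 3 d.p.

62.830

R1 (z=70.5): on_target=0.50, downhill=0.48; AND[min(a, b)] → w = 0.48
R2 (z=29.0): ¬uphill=1−0.22=0.78, over=0.32; AND[min(a, b)] → w = 0.32
R3 (z=62.7): downhill=0.48, under=0.35; AND[min(a, b)] → w = 0.35
R4 (z=72.0): downhill=0.48 → w = 0.48
R5 (z=75.5): over=0.32, uphill=0.22; AND[min(a, b)] → w = 0.22
Weighted average = (0.48·70.5 + 0.32·29.0 + 0.35·62.7 + 0.48·72.0 + 0.22·75.5) / (0.48 + 0.32 + 0.35 + 0.48 + 0.22)
  = 116.2350 / 1.8500 = 62.830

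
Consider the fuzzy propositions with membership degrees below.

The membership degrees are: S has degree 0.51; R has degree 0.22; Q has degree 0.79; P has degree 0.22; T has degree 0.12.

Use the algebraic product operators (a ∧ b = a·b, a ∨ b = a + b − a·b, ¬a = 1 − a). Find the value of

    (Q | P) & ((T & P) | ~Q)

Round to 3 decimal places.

Q | P = a + b − a·b on (0.7900, 0.2200) = 0.8362
T & P = a·b on (0.1200, 0.2200) = 0.0264
~Q = 1 − 0.7900 = 0.2100
(T & P) | ~Q = a + b − a·b on (0.0264, 0.2100) = 0.2309
(Q | P) & ((T & P) | ~Q) = a·b on (0.8362, 0.2309) = 0.1930

0.193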